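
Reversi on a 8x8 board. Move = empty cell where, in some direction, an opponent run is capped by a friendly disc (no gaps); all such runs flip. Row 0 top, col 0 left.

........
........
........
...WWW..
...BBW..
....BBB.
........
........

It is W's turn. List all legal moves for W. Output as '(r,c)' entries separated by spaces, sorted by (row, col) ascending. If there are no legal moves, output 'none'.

Answer: (4,2) (5,2) (5,3) (6,3) (6,4) (6,5) (6,6) (6,7)

Derivation:
(3,2): no bracket -> illegal
(4,2): flips 2 -> legal
(4,6): no bracket -> illegal
(4,7): no bracket -> illegal
(5,2): flips 1 -> legal
(5,3): flips 2 -> legal
(5,7): no bracket -> illegal
(6,3): flips 1 -> legal
(6,4): flips 2 -> legal
(6,5): flips 1 -> legal
(6,6): flips 2 -> legal
(6,7): flips 1 -> legal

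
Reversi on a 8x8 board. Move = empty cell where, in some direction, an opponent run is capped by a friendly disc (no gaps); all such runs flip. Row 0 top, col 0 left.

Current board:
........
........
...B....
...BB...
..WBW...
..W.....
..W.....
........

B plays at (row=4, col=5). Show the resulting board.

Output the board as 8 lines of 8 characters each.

Place B at (4,5); scan 8 dirs for brackets.
Dir NW: first cell 'B' (not opp) -> no flip
Dir N: first cell '.' (not opp) -> no flip
Dir NE: first cell '.' (not opp) -> no flip
Dir W: opp run (4,4) capped by B -> flip
Dir E: first cell '.' (not opp) -> no flip
Dir SW: first cell '.' (not opp) -> no flip
Dir S: first cell '.' (not opp) -> no flip
Dir SE: first cell '.' (not opp) -> no flip
All flips: (4,4)

Answer: ........
........
...B....
...BB...
..WBBB..
..W.....
..W.....
........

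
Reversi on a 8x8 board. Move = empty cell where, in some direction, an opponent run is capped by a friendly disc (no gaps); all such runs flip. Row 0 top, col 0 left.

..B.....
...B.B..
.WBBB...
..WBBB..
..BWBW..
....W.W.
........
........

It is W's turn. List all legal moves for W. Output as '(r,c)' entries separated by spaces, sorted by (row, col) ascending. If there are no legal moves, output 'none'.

(0,1): no bracket -> illegal
(0,3): flips 3 -> legal
(0,4): no bracket -> illegal
(0,5): no bracket -> illegal
(0,6): no bracket -> illegal
(1,1): no bracket -> illegal
(1,2): flips 3 -> legal
(1,4): flips 4 -> legal
(1,6): no bracket -> illegal
(2,5): flips 5 -> legal
(2,6): no bracket -> illegal
(3,1): no bracket -> illegal
(3,6): flips 3 -> legal
(4,1): flips 1 -> legal
(4,6): no bracket -> illegal
(5,1): no bracket -> illegal
(5,2): flips 1 -> legal
(5,3): no bracket -> illegal
(5,5): no bracket -> illegal

Answer: (0,3) (1,2) (1,4) (2,5) (3,6) (4,1) (5,2)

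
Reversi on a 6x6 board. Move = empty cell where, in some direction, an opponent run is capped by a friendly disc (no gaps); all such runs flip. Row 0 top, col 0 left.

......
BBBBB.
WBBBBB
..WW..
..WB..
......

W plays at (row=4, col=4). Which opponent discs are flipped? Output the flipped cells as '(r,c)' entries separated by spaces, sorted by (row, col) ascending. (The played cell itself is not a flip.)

Dir NW: first cell 'W' (not opp) -> no flip
Dir N: first cell '.' (not opp) -> no flip
Dir NE: first cell '.' (not opp) -> no flip
Dir W: opp run (4,3) capped by W -> flip
Dir E: first cell '.' (not opp) -> no flip
Dir SW: first cell '.' (not opp) -> no flip
Dir S: first cell '.' (not opp) -> no flip
Dir SE: first cell '.' (not opp) -> no flip

Answer: (4,3)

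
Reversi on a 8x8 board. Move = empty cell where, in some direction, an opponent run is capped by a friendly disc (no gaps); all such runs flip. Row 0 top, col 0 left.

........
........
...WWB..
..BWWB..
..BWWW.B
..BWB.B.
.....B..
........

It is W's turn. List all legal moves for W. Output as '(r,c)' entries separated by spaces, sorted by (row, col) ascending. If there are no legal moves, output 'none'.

Answer: (1,5) (1,6) (2,1) (2,6) (3,1) (3,6) (4,1) (4,6) (5,1) (5,5) (6,1) (6,3) (6,4) (6,7) (7,6)

Derivation:
(1,4): no bracket -> illegal
(1,5): flips 2 -> legal
(1,6): flips 1 -> legal
(2,1): flips 1 -> legal
(2,2): no bracket -> illegal
(2,6): flips 2 -> legal
(3,1): flips 2 -> legal
(3,6): flips 1 -> legal
(3,7): no bracket -> illegal
(4,1): flips 2 -> legal
(4,6): flips 1 -> legal
(5,1): flips 2 -> legal
(5,5): flips 1 -> legal
(5,7): no bracket -> illegal
(6,1): flips 1 -> legal
(6,2): no bracket -> illegal
(6,3): flips 1 -> legal
(6,4): flips 1 -> legal
(6,6): no bracket -> illegal
(6,7): flips 1 -> legal
(7,4): no bracket -> illegal
(7,5): no bracket -> illegal
(7,6): flips 2 -> legal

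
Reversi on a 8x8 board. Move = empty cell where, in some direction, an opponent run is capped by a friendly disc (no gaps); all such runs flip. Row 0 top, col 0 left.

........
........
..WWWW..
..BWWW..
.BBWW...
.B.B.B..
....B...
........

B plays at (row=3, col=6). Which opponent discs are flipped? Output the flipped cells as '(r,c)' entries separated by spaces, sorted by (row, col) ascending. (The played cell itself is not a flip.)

Answer: (3,3) (3,4) (3,5)

Derivation:
Dir NW: opp run (2,5), next='.' -> no flip
Dir N: first cell '.' (not opp) -> no flip
Dir NE: first cell '.' (not opp) -> no flip
Dir W: opp run (3,5) (3,4) (3,3) capped by B -> flip
Dir E: first cell '.' (not opp) -> no flip
Dir SW: first cell '.' (not opp) -> no flip
Dir S: first cell '.' (not opp) -> no flip
Dir SE: first cell '.' (not opp) -> no flip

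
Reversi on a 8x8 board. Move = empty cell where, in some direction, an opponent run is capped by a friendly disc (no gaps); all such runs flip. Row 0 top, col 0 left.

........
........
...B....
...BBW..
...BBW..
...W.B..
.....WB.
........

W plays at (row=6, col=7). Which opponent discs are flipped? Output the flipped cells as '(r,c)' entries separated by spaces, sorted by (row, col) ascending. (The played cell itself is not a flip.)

Answer: (6,6)

Derivation:
Dir NW: first cell '.' (not opp) -> no flip
Dir N: first cell '.' (not opp) -> no flip
Dir NE: edge -> no flip
Dir W: opp run (6,6) capped by W -> flip
Dir E: edge -> no flip
Dir SW: first cell '.' (not opp) -> no flip
Dir S: first cell '.' (not opp) -> no flip
Dir SE: edge -> no flip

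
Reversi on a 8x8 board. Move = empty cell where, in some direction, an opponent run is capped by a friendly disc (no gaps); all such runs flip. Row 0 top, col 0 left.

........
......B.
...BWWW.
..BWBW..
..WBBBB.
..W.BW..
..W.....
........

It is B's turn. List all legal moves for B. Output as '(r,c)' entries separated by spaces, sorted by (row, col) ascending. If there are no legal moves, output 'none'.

(1,3): flips 2 -> legal
(1,4): flips 1 -> legal
(1,5): flips 2 -> legal
(1,7): flips 2 -> legal
(2,2): flips 1 -> legal
(2,7): flips 3 -> legal
(3,1): no bracket -> illegal
(3,6): flips 2 -> legal
(3,7): no bracket -> illegal
(4,1): flips 1 -> legal
(5,1): no bracket -> illegal
(5,3): no bracket -> illegal
(5,6): flips 1 -> legal
(6,1): flips 1 -> legal
(6,3): no bracket -> illegal
(6,4): flips 1 -> legal
(6,5): flips 1 -> legal
(6,6): flips 1 -> legal
(7,1): no bracket -> illegal
(7,2): flips 3 -> legal
(7,3): no bracket -> illegal

Answer: (1,3) (1,4) (1,5) (1,7) (2,2) (2,7) (3,6) (4,1) (5,6) (6,1) (6,4) (6,5) (6,6) (7,2)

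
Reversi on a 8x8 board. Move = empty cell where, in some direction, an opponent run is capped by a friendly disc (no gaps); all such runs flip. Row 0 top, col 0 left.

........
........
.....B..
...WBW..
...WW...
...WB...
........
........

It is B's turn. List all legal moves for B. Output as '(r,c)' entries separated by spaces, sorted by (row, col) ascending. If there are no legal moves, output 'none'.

Answer: (3,2) (3,6) (4,5) (5,2)

Derivation:
(2,2): no bracket -> illegal
(2,3): no bracket -> illegal
(2,4): no bracket -> illegal
(2,6): no bracket -> illegal
(3,2): flips 2 -> legal
(3,6): flips 1 -> legal
(4,2): no bracket -> illegal
(4,5): flips 1 -> legal
(4,6): no bracket -> illegal
(5,2): flips 2 -> legal
(5,5): no bracket -> illegal
(6,2): no bracket -> illegal
(6,3): no bracket -> illegal
(6,4): no bracket -> illegal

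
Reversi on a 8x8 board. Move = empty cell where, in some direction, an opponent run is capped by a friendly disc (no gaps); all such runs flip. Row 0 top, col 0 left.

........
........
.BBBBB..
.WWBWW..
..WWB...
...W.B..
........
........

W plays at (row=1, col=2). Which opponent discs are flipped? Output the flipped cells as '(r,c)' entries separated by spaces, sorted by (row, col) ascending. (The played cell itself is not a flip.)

Answer: (2,2) (2,3)

Derivation:
Dir NW: first cell '.' (not opp) -> no flip
Dir N: first cell '.' (not opp) -> no flip
Dir NE: first cell '.' (not opp) -> no flip
Dir W: first cell '.' (not opp) -> no flip
Dir E: first cell '.' (not opp) -> no flip
Dir SW: opp run (2,1), next='.' -> no flip
Dir S: opp run (2,2) capped by W -> flip
Dir SE: opp run (2,3) capped by W -> flip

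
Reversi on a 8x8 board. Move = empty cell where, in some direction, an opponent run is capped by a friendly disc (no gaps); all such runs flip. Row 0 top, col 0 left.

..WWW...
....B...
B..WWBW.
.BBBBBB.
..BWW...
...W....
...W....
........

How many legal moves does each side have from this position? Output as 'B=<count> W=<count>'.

-- B to move --
(0,1): no bracket -> illegal
(0,5): no bracket -> illegal
(1,1): no bracket -> illegal
(1,2): flips 1 -> legal
(1,3): flips 2 -> legal
(1,5): flips 1 -> legal
(1,6): flips 1 -> legal
(1,7): flips 1 -> legal
(2,2): flips 2 -> legal
(2,7): flips 1 -> legal
(3,7): no bracket -> illegal
(4,5): flips 2 -> legal
(5,2): flips 1 -> legal
(5,4): flips 2 -> legal
(5,5): flips 1 -> legal
(6,2): flips 2 -> legal
(6,4): flips 1 -> legal
(7,2): no bracket -> illegal
(7,3): flips 3 -> legal
(7,4): no bracket -> illegal
B mobility = 14
-- W to move --
(0,5): flips 1 -> legal
(1,0): no bracket -> illegal
(1,1): no bracket -> illegal
(1,3): no bracket -> illegal
(1,5): no bracket -> illegal
(1,6): flips 2 -> legal
(2,1): flips 1 -> legal
(2,2): flips 1 -> legal
(2,7): no bracket -> illegal
(3,0): no bracket -> illegal
(3,7): no bracket -> illegal
(4,0): no bracket -> illegal
(4,1): flips 2 -> legal
(4,5): flips 1 -> legal
(4,6): flips 2 -> legal
(4,7): flips 3 -> legal
(5,1): flips 2 -> legal
(5,2): no bracket -> illegal
W mobility = 9

Answer: B=14 W=9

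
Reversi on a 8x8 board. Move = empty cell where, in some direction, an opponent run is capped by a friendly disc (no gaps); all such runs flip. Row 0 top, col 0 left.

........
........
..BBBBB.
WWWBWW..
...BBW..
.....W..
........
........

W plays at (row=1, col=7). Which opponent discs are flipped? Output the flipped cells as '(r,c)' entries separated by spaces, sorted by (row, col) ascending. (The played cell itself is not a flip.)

Answer: (2,6)

Derivation:
Dir NW: first cell '.' (not opp) -> no flip
Dir N: first cell '.' (not opp) -> no flip
Dir NE: edge -> no flip
Dir W: first cell '.' (not opp) -> no flip
Dir E: edge -> no flip
Dir SW: opp run (2,6) capped by W -> flip
Dir S: first cell '.' (not opp) -> no flip
Dir SE: edge -> no flip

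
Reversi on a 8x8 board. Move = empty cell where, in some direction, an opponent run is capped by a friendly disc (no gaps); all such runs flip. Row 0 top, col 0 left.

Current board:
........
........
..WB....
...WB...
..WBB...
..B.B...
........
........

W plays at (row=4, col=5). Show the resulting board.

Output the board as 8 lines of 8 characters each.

Place W at (4,5); scan 8 dirs for brackets.
Dir NW: opp run (3,4) (2,3), next='.' -> no flip
Dir N: first cell '.' (not opp) -> no flip
Dir NE: first cell '.' (not opp) -> no flip
Dir W: opp run (4,4) (4,3) capped by W -> flip
Dir E: first cell '.' (not opp) -> no flip
Dir SW: opp run (5,4), next='.' -> no flip
Dir S: first cell '.' (not opp) -> no flip
Dir SE: first cell '.' (not opp) -> no flip
All flips: (4,3) (4,4)

Answer: ........
........
..WB....
...WB...
..WWWW..
..B.B...
........
........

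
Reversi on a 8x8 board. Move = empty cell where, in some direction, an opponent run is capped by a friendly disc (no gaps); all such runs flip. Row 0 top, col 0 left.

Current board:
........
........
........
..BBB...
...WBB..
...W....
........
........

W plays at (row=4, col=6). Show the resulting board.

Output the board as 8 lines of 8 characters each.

Answer: ........
........
........
..BBB...
...WWWW.
...W....
........
........

Derivation:
Place W at (4,6); scan 8 dirs for brackets.
Dir NW: first cell '.' (not opp) -> no flip
Dir N: first cell '.' (not opp) -> no flip
Dir NE: first cell '.' (not opp) -> no flip
Dir W: opp run (4,5) (4,4) capped by W -> flip
Dir E: first cell '.' (not opp) -> no flip
Dir SW: first cell '.' (not opp) -> no flip
Dir S: first cell '.' (not opp) -> no flip
Dir SE: first cell '.' (not opp) -> no flip
All flips: (4,4) (4,5)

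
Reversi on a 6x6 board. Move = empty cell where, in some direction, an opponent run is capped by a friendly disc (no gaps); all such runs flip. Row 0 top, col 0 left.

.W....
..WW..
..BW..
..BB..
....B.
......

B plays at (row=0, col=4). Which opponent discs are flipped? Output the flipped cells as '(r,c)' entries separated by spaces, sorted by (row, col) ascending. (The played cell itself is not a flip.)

Answer: (1,3)

Derivation:
Dir NW: edge -> no flip
Dir N: edge -> no flip
Dir NE: edge -> no flip
Dir W: first cell '.' (not opp) -> no flip
Dir E: first cell '.' (not opp) -> no flip
Dir SW: opp run (1,3) capped by B -> flip
Dir S: first cell '.' (not opp) -> no flip
Dir SE: first cell '.' (not opp) -> no flip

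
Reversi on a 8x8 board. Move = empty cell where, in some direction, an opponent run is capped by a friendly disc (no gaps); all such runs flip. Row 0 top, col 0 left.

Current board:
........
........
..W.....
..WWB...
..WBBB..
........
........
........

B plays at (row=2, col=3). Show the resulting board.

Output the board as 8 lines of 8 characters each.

Answer: ........
........
..WB....
..WBB...
..WBBB..
........
........
........

Derivation:
Place B at (2,3); scan 8 dirs for brackets.
Dir NW: first cell '.' (not opp) -> no flip
Dir N: first cell '.' (not opp) -> no flip
Dir NE: first cell '.' (not opp) -> no flip
Dir W: opp run (2,2), next='.' -> no flip
Dir E: first cell '.' (not opp) -> no flip
Dir SW: opp run (3,2), next='.' -> no flip
Dir S: opp run (3,3) capped by B -> flip
Dir SE: first cell 'B' (not opp) -> no flip
All flips: (3,3)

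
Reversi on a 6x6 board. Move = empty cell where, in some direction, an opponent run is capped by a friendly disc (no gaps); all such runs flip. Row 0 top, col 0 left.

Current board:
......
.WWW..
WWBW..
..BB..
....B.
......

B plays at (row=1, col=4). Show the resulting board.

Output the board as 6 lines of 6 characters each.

Answer: ......
.WWWB.
WWBB..
..BB..
....B.
......

Derivation:
Place B at (1,4); scan 8 dirs for brackets.
Dir NW: first cell '.' (not opp) -> no flip
Dir N: first cell '.' (not opp) -> no flip
Dir NE: first cell '.' (not opp) -> no flip
Dir W: opp run (1,3) (1,2) (1,1), next='.' -> no flip
Dir E: first cell '.' (not opp) -> no flip
Dir SW: opp run (2,3) capped by B -> flip
Dir S: first cell '.' (not opp) -> no flip
Dir SE: first cell '.' (not opp) -> no flip
All flips: (2,3)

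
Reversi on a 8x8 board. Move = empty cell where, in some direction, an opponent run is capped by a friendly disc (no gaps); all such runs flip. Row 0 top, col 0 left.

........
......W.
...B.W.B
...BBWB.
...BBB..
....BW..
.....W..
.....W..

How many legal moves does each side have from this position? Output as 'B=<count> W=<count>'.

-- B to move --
(0,5): flips 1 -> legal
(0,6): no bracket -> illegal
(0,7): flips 2 -> legal
(1,4): flips 1 -> legal
(1,5): flips 2 -> legal
(1,7): no bracket -> illegal
(2,4): no bracket -> illegal
(2,6): flips 1 -> legal
(4,6): no bracket -> illegal
(5,6): flips 1 -> legal
(6,4): no bracket -> illegal
(6,6): flips 1 -> legal
(7,4): no bracket -> illegal
(7,6): flips 1 -> legal
B mobility = 8
-- W to move --
(1,2): no bracket -> illegal
(1,3): no bracket -> illegal
(1,4): no bracket -> illegal
(1,7): no bracket -> illegal
(2,2): flips 2 -> legal
(2,4): no bracket -> illegal
(2,6): no bracket -> illegal
(3,2): flips 4 -> legal
(3,7): flips 1 -> legal
(4,2): no bracket -> illegal
(4,6): no bracket -> illegal
(4,7): flips 1 -> legal
(5,2): flips 2 -> legal
(5,3): flips 2 -> legal
(5,6): no bracket -> illegal
(6,3): no bracket -> illegal
(6,4): no bracket -> illegal
W mobility = 6

Answer: B=8 W=6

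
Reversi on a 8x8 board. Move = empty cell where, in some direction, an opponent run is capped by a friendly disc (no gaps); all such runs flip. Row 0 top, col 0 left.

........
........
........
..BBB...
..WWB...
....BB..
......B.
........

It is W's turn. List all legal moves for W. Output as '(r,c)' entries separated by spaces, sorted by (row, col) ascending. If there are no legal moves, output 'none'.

Answer: (2,1) (2,2) (2,3) (2,4) (2,5) (4,5) (6,5)

Derivation:
(2,1): flips 1 -> legal
(2,2): flips 1 -> legal
(2,3): flips 1 -> legal
(2,4): flips 1 -> legal
(2,5): flips 1 -> legal
(3,1): no bracket -> illegal
(3,5): no bracket -> illegal
(4,1): no bracket -> illegal
(4,5): flips 1 -> legal
(4,6): no bracket -> illegal
(5,3): no bracket -> illegal
(5,6): no bracket -> illegal
(5,7): no bracket -> illegal
(6,3): no bracket -> illegal
(6,4): no bracket -> illegal
(6,5): flips 1 -> legal
(6,7): no bracket -> illegal
(7,5): no bracket -> illegal
(7,6): no bracket -> illegal
(7,7): no bracket -> illegal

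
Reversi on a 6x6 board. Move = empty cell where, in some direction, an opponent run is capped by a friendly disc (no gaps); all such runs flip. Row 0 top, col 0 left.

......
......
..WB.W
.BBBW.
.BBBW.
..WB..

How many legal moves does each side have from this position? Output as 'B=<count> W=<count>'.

Answer: B=8 W=5

Derivation:
-- B to move --
(1,1): flips 1 -> legal
(1,2): flips 1 -> legal
(1,3): flips 1 -> legal
(1,4): no bracket -> illegal
(1,5): no bracket -> illegal
(2,1): flips 1 -> legal
(2,4): no bracket -> illegal
(3,5): flips 2 -> legal
(4,5): flips 2 -> legal
(5,1): flips 1 -> legal
(5,4): no bracket -> illegal
(5,5): flips 1 -> legal
B mobility = 8
-- W to move --
(1,2): flips 1 -> legal
(1,3): no bracket -> illegal
(1,4): no bracket -> illegal
(2,0): no bracket -> illegal
(2,1): no bracket -> illegal
(2,4): flips 1 -> legal
(3,0): flips 4 -> legal
(4,0): flips 4 -> legal
(5,0): no bracket -> illegal
(5,1): no bracket -> illegal
(5,4): flips 1 -> legal
W mobility = 5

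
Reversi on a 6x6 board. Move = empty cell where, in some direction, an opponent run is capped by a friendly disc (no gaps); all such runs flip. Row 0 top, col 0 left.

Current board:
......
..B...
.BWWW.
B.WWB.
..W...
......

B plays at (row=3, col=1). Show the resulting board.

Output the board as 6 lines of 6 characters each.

Answer: ......
..B...
.BWWW.
BBBBB.
..W...
......

Derivation:
Place B at (3,1); scan 8 dirs for brackets.
Dir NW: first cell '.' (not opp) -> no flip
Dir N: first cell 'B' (not opp) -> no flip
Dir NE: opp run (2,2), next='.' -> no flip
Dir W: first cell 'B' (not opp) -> no flip
Dir E: opp run (3,2) (3,3) capped by B -> flip
Dir SW: first cell '.' (not opp) -> no flip
Dir S: first cell '.' (not opp) -> no flip
Dir SE: opp run (4,2), next='.' -> no flip
All flips: (3,2) (3,3)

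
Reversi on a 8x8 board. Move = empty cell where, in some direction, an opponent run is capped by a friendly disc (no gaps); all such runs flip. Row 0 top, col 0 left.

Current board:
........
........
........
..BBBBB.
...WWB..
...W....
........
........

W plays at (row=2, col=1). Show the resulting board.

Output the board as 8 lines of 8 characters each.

Answer: ........
........
.W......
..WBBBB.
...WWB..
...W....
........
........

Derivation:
Place W at (2,1); scan 8 dirs for brackets.
Dir NW: first cell '.' (not opp) -> no flip
Dir N: first cell '.' (not opp) -> no flip
Dir NE: first cell '.' (not opp) -> no flip
Dir W: first cell '.' (not opp) -> no flip
Dir E: first cell '.' (not opp) -> no flip
Dir SW: first cell '.' (not opp) -> no flip
Dir S: first cell '.' (not opp) -> no flip
Dir SE: opp run (3,2) capped by W -> flip
All flips: (3,2)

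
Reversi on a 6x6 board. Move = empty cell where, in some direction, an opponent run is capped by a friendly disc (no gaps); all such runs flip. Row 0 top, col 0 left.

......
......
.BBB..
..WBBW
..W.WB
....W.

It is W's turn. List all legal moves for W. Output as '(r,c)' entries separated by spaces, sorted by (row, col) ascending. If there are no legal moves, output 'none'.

(1,0): flips 1 -> legal
(1,1): flips 2 -> legal
(1,2): flips 1 -> legal
(1,3): no bracket -> illegal
(1,4): flips 1 -> legal
(2,0): no bracket -> illegal
(2,4): flips 2 -> legal
(2,5): no bracket -> illegal
(3,0): no bracket -> illegal
(3,1): no bracket -> illegal
(4,3): no bracket -> illegal
(5,5): flips 1 -> legal

Answer: (1,0) (1,1) (1,2) (1,4) (2,4) (5,5)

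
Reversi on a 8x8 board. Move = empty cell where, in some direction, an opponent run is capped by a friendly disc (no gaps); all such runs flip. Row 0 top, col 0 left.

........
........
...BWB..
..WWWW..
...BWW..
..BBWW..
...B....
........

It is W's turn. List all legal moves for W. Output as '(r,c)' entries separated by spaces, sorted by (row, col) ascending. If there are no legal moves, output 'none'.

(1,2): flips 1 -> legal
(1,3): flips 1 -> legal
(1,4): flips 1 -> legal
(1,5): flips 1 -> legal
(1,6): flips 1 -> legal
(2,2): flips 1 -> legal
(2,6): flips 1 -> legal
(3,6): no bracket -> illegal
(4,1): no bracket -> illegal
(4,2): flips 1 -> legal
(5,1): flips 2 -> legal
(6,1): flips 2 -> legal
(6,2): flips 1 -> legal
(6,4): no bracket -> illegal
(7,2): flips 1 -> legal
(7,3): flips 3 -> legal
(7,4): no bracket -> illegal

Answer: (1,2) (1,3) (1,4) (1,5) (1,6) (2,2) (2,6) (4,2) (5,1) (6,1) (6,2) (7,2) (7,3)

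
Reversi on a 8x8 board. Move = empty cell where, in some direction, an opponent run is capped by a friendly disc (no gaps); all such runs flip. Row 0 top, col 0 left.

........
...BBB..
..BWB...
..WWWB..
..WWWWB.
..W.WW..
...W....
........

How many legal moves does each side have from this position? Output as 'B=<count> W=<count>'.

-- B to move --
(1,2): no bracket -> illegal
(2,1): no bracket -> illegal
(2,5): no bracket -> illegal
(3,1): flips 3 -> legal
(3,6): no bracket -> illegal
(4,1): flips 6 -> legal
(5,1): flips 2 -> legal
(5,3): flips 4 -> legal
(5,6): no bracket -> illegal
(6,1): no bracket -> illegal
(6,2): flips 3 -> legal
(6,4): flips 4 -> legal
(6,5): flips 2 -> legal
(6,6): flips 3 -> legal
(7,2): no bracket -> illegal
(7,3): no bracket -> illegal
(7,4): no bracket -> illegal
B mobility = 8
-- W to move --
(0,2): no bracket -> illegal
(0,3): flips 1 -> legal
(0,4): flips 2 -> legal
(0,5): flips 1 -> legal
(0,6): flips 2 -> legal
(1,1): flips 1 -> legal
(1,2): flips 1 -> legal
(1,6): no bracket -> illegal
(2,1): flips 1 -> legal
(2,5): flips 2 -> legal
(2,6): flips 1 -> legal
(3,1): no bracket -> illegal
(3,6): flips 1 -> legal
(3,7): flips 1 -> legal
(4,7): flips 1 -> legal
(5,6): no bracket -> illegal
(5,7): no bracket -> illegal
W mobility = 12

Answer: B=8 W=12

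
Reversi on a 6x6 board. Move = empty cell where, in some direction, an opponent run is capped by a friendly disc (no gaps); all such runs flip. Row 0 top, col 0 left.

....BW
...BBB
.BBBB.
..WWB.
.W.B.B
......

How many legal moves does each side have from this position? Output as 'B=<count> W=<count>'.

Answer: B=4 W=8

Derivation:
-- B to move --
(3,0): no bracket -> illegal
(3,1): flips 2 -> legal
(4,0): no bracket -> illegal
(4,2): flips 2 -> legal
(4,4): flips 1 -> legal
(5,0): flips 2 -> legal
(5,1): no bracket -> illegal
(5,2): no bracket -> illegal
B mobility = 4
-- W to move --
(0,2): no bracket -> illegal
(0,3): flips 3 -> legal
(1,0): flips 1 -> legal
(1,1): flips 1 -> legal
(1,2): flips 1 -> legal
(2,0): no bracket -> illegal
(2,5): flips 1 -> legal
(3,0): no bracket -> illegal
(3,1): no bracket -> illegal
(3,5): flips 1 -> legal
(4,2): no bracket -> illegal
(4,4): no bracket -> illegal
(5,2): no bracket -> illegal
(5,3): flips 1 -> legal
(5,4): flips 1 -> legal
(5,5): no bracket -> illegal
W mobility = 8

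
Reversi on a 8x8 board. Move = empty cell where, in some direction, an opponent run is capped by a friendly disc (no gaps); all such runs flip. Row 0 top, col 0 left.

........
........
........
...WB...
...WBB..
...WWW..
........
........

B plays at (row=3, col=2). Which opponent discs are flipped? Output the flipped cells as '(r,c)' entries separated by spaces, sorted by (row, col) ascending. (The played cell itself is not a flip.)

Dir NW: first cell '.' (not opp) -> no flip
Dir N: first cell '.' (not opp) -> no flip
Dir NE: first cell '.' (not opp) -> no flip
Dir W: first cell '.' (not opp) -> no flip
Dir E: opp run (3,3) capped by B -> flip
Dir SW: first cell '.' (not opp) -> no flip
Dir S: first cell '.' (not opp) -> no flip
Dir SE: opp run (4,3) (5,4), next='.' -> no flip

Answer: (3,3)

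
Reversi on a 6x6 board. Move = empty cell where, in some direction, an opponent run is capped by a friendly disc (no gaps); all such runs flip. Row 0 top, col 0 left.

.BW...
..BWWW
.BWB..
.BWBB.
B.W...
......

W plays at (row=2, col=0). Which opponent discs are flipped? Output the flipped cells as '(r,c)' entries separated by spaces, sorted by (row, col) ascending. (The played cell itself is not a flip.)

Answer: (2,1) (3,1)

Derivation:
Dir NW: edge -> no flip
Dir N: first cell '.' (not opp) -> no flip
Dir NE: first cell '.' (not opp) -> no flip
Dir W: edge -> no flip
Dir E: opp run (2,1) capped by W -> flip
Dir SW: edge -> no flip
Dir S: first cell '.' (not opp) -> no flip
Dir SE: opp run (3,1) capped by W -> flip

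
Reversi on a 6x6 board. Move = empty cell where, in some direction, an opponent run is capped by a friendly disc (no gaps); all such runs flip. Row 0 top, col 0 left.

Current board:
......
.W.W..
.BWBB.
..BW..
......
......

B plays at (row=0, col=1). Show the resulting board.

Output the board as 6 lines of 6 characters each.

Place B at (0,1); scan 8 dirs for brackets.
Dir NW: edge -> no flip
Dir N: edge -> no flip
Dir NE: edge -> no flip
Dir W: first cell '.' (not opp) -> no flip
Dir E: first cell '.' (not opp) -> no flip
Dir SW: first cell '.' (not opp) -> no flip
Dir S: opp run (1,1) capped by B -> flip
Dir SE: first cell '.' (not opp) -> no flip
All flips: (1,1)

Answer: .B....
.B.W..
.BWBB.
..BW..
......
......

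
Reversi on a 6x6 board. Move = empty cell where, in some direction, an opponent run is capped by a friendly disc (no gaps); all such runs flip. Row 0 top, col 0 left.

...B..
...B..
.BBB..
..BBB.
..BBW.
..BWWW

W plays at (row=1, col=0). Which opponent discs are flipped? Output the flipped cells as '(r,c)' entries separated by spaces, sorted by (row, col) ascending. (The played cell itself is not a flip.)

Dir NW: edge -> no flip
Dir N: first cell '.' (not opp) -> no flip
Dir NE: first cell '.' (not opp) -> no flip
Dir W: edge -> no flip
Dir E: first cell '.' (not opp) -> no flip
Dir SW: edge -> no flip
Dir S: first cell '.' (not opp) -> no flip
Dir SE: opp run (2,1) (3,2) (4,3) capped by W -> flip

Answer: (2,1) (3,2) (4,3)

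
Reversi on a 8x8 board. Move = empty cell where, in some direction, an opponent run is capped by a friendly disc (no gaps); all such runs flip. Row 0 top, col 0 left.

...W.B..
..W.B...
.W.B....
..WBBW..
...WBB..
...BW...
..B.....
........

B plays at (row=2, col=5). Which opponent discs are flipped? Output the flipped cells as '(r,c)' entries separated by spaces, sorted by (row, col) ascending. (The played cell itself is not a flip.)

Dir NW: first cell 'B' (not opp) -> no flip
Dir N: first cell '.' (not opp) -> no flip
Dir NE: first cell '.' (not opp) -> no flip
Dir W: first cell '.' (not opp) -> no flip
Dir E: first cell '.' (not opp) -> no flip
Dir SW: first cell 'B' (not opp) -> no flip
Dir S: opp run (3,5) capped by B -> flip
Dir SE: first cell '.' (not opp) -> no flip

Answer: (3,5)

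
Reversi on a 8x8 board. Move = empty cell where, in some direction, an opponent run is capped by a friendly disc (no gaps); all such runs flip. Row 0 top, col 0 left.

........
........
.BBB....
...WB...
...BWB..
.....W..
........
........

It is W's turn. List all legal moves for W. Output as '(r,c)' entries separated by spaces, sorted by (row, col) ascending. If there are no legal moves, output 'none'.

Answer: (1,1) (1,3) (2,4) (3,5) (4,2) (4,6) (5,3)

Derivation:
(1,0): no bracket -> illegal
(1,1): flips 1 -> legal
(1,2): no bracket -> illegal
(1,3): flips 1 -> legal
(1,4): no bracket -> illegal
(2,0): no bracket -> illegal
(2,4): flips 1 -> legal
(2,5): no bracket -> illegal
(3,0): no bracket -> illegal
(3,1): no bracket -> illegal
(3,2): no bracket -> illegal
(3,5): flips 2 -> legal
(3,6): no bracket -> illegal
(4,2): flips 1 -> legal
(4,6): flips 1 -> legal
(5,2): no bracket -> illegal
(5,3): flips 1 -> legal
(5,4): no bracket -> illegal
(5,6): no bracket -> illegal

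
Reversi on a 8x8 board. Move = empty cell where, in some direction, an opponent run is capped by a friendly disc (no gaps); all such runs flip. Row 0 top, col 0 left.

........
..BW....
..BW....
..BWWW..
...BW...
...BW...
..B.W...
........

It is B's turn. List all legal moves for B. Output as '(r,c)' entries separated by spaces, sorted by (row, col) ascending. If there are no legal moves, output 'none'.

Answer: (0,3) (0,4) (1,4) (2,4) (2,5) (2,6) (3,6) (4,5) (5,5) (6,5) (7,5)

Derivation:
(0,2): no bracket -> illegal
(0,3): flips 3 -> legal
(0,4): flips 1 -> legal
(1,4): flips 2 -> legal
(2,4): flips 1 -> legal
(2,5): flips 1 -> legal
(2,6): flips 2 -> legal
(3,6): flips 3 -> legal
(4,2): no bracket -> illegal
(4,5): flips 3 -> legal
(4,6): no bracket -> illegal
(5,5): flips 3 -> legal
(6,3): no bracket -> illegal
(6,5): flips 1 -> legal
(7,3): no bracket -> illegal
(7,4): no bracket -> illegal
(7,5): flips 1 -> legal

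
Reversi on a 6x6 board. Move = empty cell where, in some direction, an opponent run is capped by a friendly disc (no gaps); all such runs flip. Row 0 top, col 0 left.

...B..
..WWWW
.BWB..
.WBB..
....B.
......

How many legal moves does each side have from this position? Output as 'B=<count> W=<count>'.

-- B to move --
(0,1): flips 1 -> legal
(0,2): flips 2 -> legal
(0,4): no bracket -> illegal
(0,5): flips 1 -> legal
(1,1): flips 1 -> legal
(2,0): no bracket -> illegal
(2,4): no bracket -> illegal
(2,5): flips 1 -> legal
(3,0): flips 1 -> legal
(4,0): no bracket -> illegal
(4,1): flips 1 -> legal
(4,2): no bracket -> illegal
B mobility = 7
-- W to move --
(0,2): no bracket -> illegal
(0,4): no bracket -> illegal
(1,0): no bracket -> illegal
(1,1): flips 1 -> legal
(2,0): flips 1 -> legal
(2,4): flips 1 -> legal
(3,0): flips 1 -> legal
(3,4): flips 3 -> legal
(3,5): no bracket -> illegal
(4,1): flips 2 -> legal
(4,2): flips 1 -> legal
(4,3): flips 2 -> legal
(4,5): no bracket -> illegal
(5,3): no bracket -> illegal
(5,4): no bracket -> illegal
(5,5): flips 2 -> legal
W mobility = 9

Answer: B=7 W=9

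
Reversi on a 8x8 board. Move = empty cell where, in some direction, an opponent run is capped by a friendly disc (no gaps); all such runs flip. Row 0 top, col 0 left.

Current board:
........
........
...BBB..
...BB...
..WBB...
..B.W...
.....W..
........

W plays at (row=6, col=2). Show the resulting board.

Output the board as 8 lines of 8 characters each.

Answer: ........
........
...BBB..
...BB...
..WBB...
..W.W...
..W..W..
........

Derivation:
Place W at (6,2); scan 8 dirs for brackets.
Dir NW: first cell '.' (not opp) -> no flip
Dir N: opp run (5,2) capped by W -> flip
Dir NE: first cell '.' (not opp) -> no flip
Dir W: first cell '.' (not opp) -> no flip
Dir E: first cell '.' (not opp) -> no flip
Dir SW: first cell '.' (not opp) -> no flip
Dir S: first cell '.' (not opp) -> no flip
Dir SE: first cell '.' (not opp) -> no flip
All flips: (5,2)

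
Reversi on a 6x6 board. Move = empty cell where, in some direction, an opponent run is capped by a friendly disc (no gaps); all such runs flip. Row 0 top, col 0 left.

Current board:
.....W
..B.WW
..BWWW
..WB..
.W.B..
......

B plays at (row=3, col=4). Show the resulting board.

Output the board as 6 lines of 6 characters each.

Answer: .....W
..B.WW
..BBWW
..WBB.
.W.B..
......

Derivation:
Place B at (3,4); scan 8 dirs for brackets.
Dir NW: opp run (2,3) capped by B -> flip
Dir N: opp run (2,4) (1,4), next='.' -> no flip
Dir NE: opp run (2,5), next=edge -> no flip
Dir W: first cell 'B' (not opp) -> no flip
Dir E: first cell '.' (not opp) -> no flip
Dir SW: first cell 'B' (not opp) -> no flip
Dir S: first cell '.' (not opp) -> no flip
Dir SE: first cell '.' (not opp) -> no flip
All flips: (2,3)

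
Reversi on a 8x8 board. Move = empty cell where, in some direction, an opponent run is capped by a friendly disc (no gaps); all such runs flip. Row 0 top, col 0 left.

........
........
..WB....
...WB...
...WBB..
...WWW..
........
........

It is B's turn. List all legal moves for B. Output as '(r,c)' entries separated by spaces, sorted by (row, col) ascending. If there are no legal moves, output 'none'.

(1,1): flips 2 -> legal
(1,2): no bracket -> illegal
(1,3): no bracket -> illegal
(2,1): flips 1 -> legal
(2,4): no bracket -> illegal
(3,1): no bracket -> illegal
(3,2): flips 1 -> legal
(4,2): flips 1 -> legal
(4,6): no bracket -> illegal
(5,2): flips 1 -> legal
(5,6): no bracket -> illegal
(6,2): flips 1 -> legal
(6,3): flips 4 -> legal
(6,4): flips 1 -> legal
(6,5): flips 1 -> legal
(6,6): flips 1 -> legal

Answer: (1,1) (2,1) (3,2) (4,2) (5,2) (6,2) (6,3) (6,4) (6,5) (6,6)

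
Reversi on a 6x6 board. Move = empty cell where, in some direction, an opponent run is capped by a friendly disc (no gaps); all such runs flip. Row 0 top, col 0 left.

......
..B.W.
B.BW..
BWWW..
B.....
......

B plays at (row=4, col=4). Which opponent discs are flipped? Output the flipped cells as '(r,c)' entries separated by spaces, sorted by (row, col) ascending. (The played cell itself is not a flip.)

Answer: (3,3)

Derivation:
Dir NW: opp run (3,3) capped by B -> flip
Dir N: first cell '.' (not opp) -> no flip
Dir NE: first cell '.' (not opp) -> no flip
Dir W: first cell '.' (not opp) -> no flip
Dir E: first cell '.' (not opp) -> no flip
Dir SW: first cell '.' (not opp) -> no flip
Dir S: first cell '.' (not opp) -> no flip
Dir SE: first cell '.' (not opp) -> no flip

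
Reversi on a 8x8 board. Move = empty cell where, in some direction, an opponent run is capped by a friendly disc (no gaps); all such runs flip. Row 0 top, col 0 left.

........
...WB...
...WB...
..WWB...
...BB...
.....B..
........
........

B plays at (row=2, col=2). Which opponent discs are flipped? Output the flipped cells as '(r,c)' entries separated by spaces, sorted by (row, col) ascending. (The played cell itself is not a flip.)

Dir NW: first cell '.' (not opp) -> no flip
Dir N: first cell '.' (not opp) -> no flip
Dir NE: opp run (1,3), next='.' -> no flip
Dir W: first cell '.' (not opp) -> no flip
Dir E: opp run (2,3) capped by B -> flip
Dir SW: first cell '.' (not opp) -> no flip
Dir S: opp run (3,2), next='.' -> no flip
Dir SE: opp run (3,3) capped by B -> flip

Answer: (2,3) (3,3)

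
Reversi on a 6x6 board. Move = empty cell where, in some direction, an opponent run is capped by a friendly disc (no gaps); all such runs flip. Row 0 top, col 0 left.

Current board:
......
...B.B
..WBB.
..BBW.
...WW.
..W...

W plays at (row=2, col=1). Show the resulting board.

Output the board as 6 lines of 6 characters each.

Place W at (2,1); scan 8 dirs for brackets.
Dir NW: first cell '.' (not opp) -> no flip
Dir N: first cell '.' (not opp) -> no flip
Dir NE: first cell '.' (not opp) -> no flip
Dir W: first cell '.' (not opp) -> no flip
Dir E: first cell 'W' (not opp) -> no flip
Dir SW: first cell '.' (not opp) -> no flip
Dir S: first cell '.' (not opp) -> no flip
Dir SE: opp run (3,2) capped by W -> flip
All flips: (3,2)

Answer: ......
...B.B
.WWBB.
..WBW.
...WW.
..W...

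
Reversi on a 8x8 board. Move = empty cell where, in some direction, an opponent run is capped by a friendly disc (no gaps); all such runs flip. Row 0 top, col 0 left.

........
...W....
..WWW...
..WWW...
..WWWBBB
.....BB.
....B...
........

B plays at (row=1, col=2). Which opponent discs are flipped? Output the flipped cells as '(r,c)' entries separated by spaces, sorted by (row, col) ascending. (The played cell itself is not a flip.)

Dir NW: first cell '.' (not opp) -> no flip
Dir N: first cell '.' (not opp) -> no flip
Dir NE: first cell '.' (not opp) -> no flip
Dir W: first cell '.' (not opp) -> no flip
Dir E: opp run (1,3), next='.' -> no flip
Dir SW: first cell '.' (not opp) -> no flip
Dir S: opp run (2,2) (3,2) (4,2), next='.' -> no flip
Dir SE: opp run (2,3) (3,4) capped by B -> flip

Answer: (2,3) (3,4)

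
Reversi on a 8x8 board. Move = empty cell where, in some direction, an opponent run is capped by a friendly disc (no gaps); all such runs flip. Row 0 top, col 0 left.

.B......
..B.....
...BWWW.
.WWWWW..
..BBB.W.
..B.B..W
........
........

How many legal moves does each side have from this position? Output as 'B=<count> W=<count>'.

Answer: B=10 W=10

Derivation:
-- B to move --
(1,3): no bracket -> illegal
(1,4): flips 2 -> legal
(1,5): flips 2 -> legal
(1,6): flips 2 -> legal
(1,7): flips 2 -> legal
(2,0): flips 1 -> legal
(2,1): flips 1 -> legal
(2,2): flips 2 -> legal
(2,7): flips 3 -> legal
(3,0): no bracket -> illegal
(3,6): no bracket -> illegal
(3,7): no bracket -> illegal
(4,0): no bracket -> illegal
(4,1): flips 1 -> legal
(4,5): flips 1 -> legal
(4,7): no bracket -> illegal
(5,5): no bracket -> illegal
(5,6): no bracket -> illegal
(6,6): no bracket -> illegal
(6,7): no bracket -> illegal
B mobility = 10
-- W to move --
(0,0): no bracket -> illegal
(0,2): no bracket -> illegal
(0,3): no bracket -> illegal
(1,0): no bracket -> illegal
(1,1): no bracket -> illegal
(1,3): flips 1 -> legal
(1,4): flips 1 -> legal
(2,1): no bracket -> illegal
(2,2): flips 1 -> legal
(4,1): no bracket -> illegal
(4,5): no bracket -> illegal
(5,1): flips 1 -> legal
(5,3): flips 3 -> legal
(5,5): flips 1 -> legal
(6,1): flips 2 -> legal
(6,2): flips 2 -> legal
(6,3): no bracket -> illegal
(6,4): flips 2 -> legal
(6,5): flips 2 -> legal
W mobility = 10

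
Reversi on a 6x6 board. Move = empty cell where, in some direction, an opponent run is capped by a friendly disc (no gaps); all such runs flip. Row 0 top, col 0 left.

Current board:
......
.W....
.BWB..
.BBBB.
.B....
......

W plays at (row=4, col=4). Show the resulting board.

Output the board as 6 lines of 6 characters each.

Place W at (4,4); scan 8 dirs for brackets.
Dir NW: opp run (3,3) capped by W -> flip
Dir N: opp run (3,4), next='.' -> no flip
Dir NE: first cell '.' (not opp) -> no flip
Dir W: first cell '.' (not opp) -> no flip
Dir E: first cell '.' (not opp) -> no flip
Dir SW: first cell '.' (not opp) -> no flip
Dir S: first cell '.' (not opp) -> no flip
Dir SE: first cell '.' (not opp) -> no flip
All flips: (3,3)

Answer: ......
.W....
.BWB..
.BBWB.
.B..W.
......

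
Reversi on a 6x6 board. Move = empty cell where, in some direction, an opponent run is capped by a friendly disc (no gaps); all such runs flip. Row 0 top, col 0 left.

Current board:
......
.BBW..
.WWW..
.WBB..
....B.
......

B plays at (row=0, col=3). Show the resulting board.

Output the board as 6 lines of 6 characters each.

Answer: ...B..
.BBB..
.WWB..
.WBB..
....B.
......

Derivation:
Place B at (0,3); scan 8 dirs for brackets.
Dir NW: edge -> no flip
Dir N: edge -> no flip
Dir NE: edge -> no flip
Dir W: first cell '.' (not opp) -> no flip
Dir E: first cell '.' (not opp) -> no flip
Dir SW: first cell 'B' (not opp) -> no flip
Dir S: opp run (1,3) (2,3) capped by B -> flip
Dir SE: first cell '.' (not opp) -> no flip
All flips: (1,3) (2,3)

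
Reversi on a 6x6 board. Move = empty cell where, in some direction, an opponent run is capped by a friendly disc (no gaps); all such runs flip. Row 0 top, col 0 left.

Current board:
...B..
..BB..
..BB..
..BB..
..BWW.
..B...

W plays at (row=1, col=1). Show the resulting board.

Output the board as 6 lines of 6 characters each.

Place W at (1,1); scan 8 dirs for brackets.
Dir NW: first cell '.' (not opp) -> no flip
Dir N: first cell '.' (not opp) -> no flip
Dir NE: first cell '.' (not opp) -> no flip
Dir W: first cell '.' (not opp) -> no flip
Dir E: opp run (1,2) (1,3), next='.' -> no flip
Dir SW: first cell '.' (not opp) -> no flip
Dir S: first cell '.' (not opp) -> no flip
Dir SE: opp run (2,2) (3,3) capped by W -> flip
All flips: (2,2) (3,3)

Answer: ...B..
.WBB..
..WB..
..BW..
..BWW.
..B...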